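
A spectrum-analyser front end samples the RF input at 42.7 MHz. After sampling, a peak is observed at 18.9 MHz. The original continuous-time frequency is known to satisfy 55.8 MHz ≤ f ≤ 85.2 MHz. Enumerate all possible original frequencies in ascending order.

61.6 MHz, 66.5 MHz

Frequencies that alias to 18.9 MHz are k·fs ± 18.9 MHz for integer k ≥ 0.
k=0: 18.9 MHz.
k=1: 23.8 MHz, 61.6 MHz.
k=2: 66.5 MHz, 104.3 MHz.
k=3: 109.2 MHz, 147 MHz.
Within [55.8 MHz, 85.2 MHz]: 61.6 MHz, 66.5 MHz.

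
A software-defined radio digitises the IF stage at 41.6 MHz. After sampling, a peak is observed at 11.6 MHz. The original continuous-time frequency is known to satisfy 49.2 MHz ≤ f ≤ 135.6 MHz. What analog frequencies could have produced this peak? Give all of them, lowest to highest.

53.2 MHz, 71.6 MHz, 94.8 MHz, 113.2 MHz

Frequencies that alias to 11.6 MHz are k·fs ± 11.6 MHz for integer k ≥ 0.
k=0: 11.6 MHz.
k=1: 30 MHz, 53.2 MHz.
k=2: 71.6 MHz, 94.8 MHz.
k=3: 113.2 MHz, 136.4 MHz.
k=4: 154.8 MHz, 178 MHz.
Within [49.2 MHz, 135.6 MHz]: 53.2 MHz, 71.6 MHz, 94.8 MHz, 113.2 MHz.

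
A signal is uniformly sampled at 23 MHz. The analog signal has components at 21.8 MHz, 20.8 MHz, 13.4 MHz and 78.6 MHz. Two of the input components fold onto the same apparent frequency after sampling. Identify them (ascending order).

13.4 MHz, 78.6 MHz

fs/2 = 11.5 MHz.
21.8 MHz > fs/2 = 11.5 MHz, folds to fs − 21.8 MHz = 1.2 MHz.
20.8 MHz > fs/2 = 11.5 MHz, folds to fs − 20.8 MHz = 2.2 MHz.
13.4 MHz > fs/2 = 11.5 MHz, folds to fs − 13.4 MHz = 9.6 MHz.
78.6 MHz mod fs = 9.6 MHz.
9.6 MHz ≤ fs/2 = 11.5 MHz, appears at 9.6 MHz.
13.4 MHz and 78.6 MHz both map to 9.6 MHz.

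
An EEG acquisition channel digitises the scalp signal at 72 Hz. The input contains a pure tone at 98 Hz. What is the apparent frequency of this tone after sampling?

26 Hz

98 Hz mod fs = 26 Hz.
26 Hz ≤ fs/2 = 36 Hz, appears at 26 Hz.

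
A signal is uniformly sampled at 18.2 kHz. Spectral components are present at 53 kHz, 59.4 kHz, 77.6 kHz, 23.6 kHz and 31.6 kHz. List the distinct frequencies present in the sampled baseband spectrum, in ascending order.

fs/2 = 9.1 kHz.
53 kHz mod fs = 16.6 kHz.
16.6 kHz > fs/2 = 9.1 kHz, folds to fs − 16.6 kHz = 1.6 kHz.
59.4 kHz mod fs = 4.8 kHz.
4.8 kHz ≤ fs/2 = 9.1 kHz, appears at 4.8 kHz.
77.6 kHz mod fs = 4.8 kHz.
4.8 kHz ≤ fs/2 = 9.1 kHz, appears at 4.8 kHz.
23.6 kHz mod fs = 5.4 kHz.
5.4 kHz ≤ fs/2 = 9.1 kHz, appears at 5.4 kHz.
31.6 kHz mod fs = 13.4 kHz.
13.4 kHz > fs/2 = 9.1 kHz, folds to fs − 13.4 kHz = 4.8 kHz.
Distinct values: {1.6 kHz, 4.8 kHz, 5.4 kHz}.

1.6 kHz, 4.8 kHz, 5.4 kHz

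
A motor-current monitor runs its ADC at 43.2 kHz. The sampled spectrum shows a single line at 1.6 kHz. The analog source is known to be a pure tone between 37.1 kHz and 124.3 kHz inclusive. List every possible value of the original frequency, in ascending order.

41.6 kHz, 44.8 kHz, 84.8 kHz, 88 kHz

Frequencies that alias to 1.6 kHz are k·fs ± 1.6 kHz for integer k ≥ 0.
k=0: 1.6 kHz.
k=1: 41.6 kHz, 44.8 kHz.
k=2: 84.8 kHz, 88 kHz.
k=3: 128 kHz, 131.2 kHz.
Within [37.1 kHz, 124.3 kHz]: 41.6 kHz, 44.8 kHz, 84.8 kHz, 88 kHz.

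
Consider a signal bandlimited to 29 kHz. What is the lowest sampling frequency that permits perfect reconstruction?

Nyquist rate = 2 × 29 kHz = 58 kHz.

58 kHz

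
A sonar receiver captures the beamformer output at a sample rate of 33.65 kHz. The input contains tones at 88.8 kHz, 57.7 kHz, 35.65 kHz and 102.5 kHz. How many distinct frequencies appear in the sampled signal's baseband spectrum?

4

fs/2 = 16.825 kHz.
88.8 kHz mod fs = 21.5 kHz.
21.5 kHz > fs/2 = 16.825 kHz, folds to fs − 21.5 kHz = 12.15 kHz.
57.7 kHz mod fs = 24.05 kHz.
24.05 kHz > fs/2 = 16.825 kHz, folds to fs − 24.05 kHz = 9.6 kHz.
35.65 kHz mod fs = 2 kHz.
2 kHz ≤ fs/2 = 16.825 kHz, appears at 2 kHz.
102.5 kHz mod fs = 1.55 kHz.
1.55 kHz ≤ fs/2 = 16.825 kHz, appears at 1.55 kHz.
Distinct values: {1.55 kHz, 2 kHz, 9.6 kHz, 12.15 kHz} → 4.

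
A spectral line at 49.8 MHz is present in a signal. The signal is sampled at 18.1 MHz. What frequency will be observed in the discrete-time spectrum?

49.8 MHz mod fs = 13.6 MHz.
13.6 MHz > fs/2 = 9.05 MHz, folds to fs − 13.6 MHz = 4.5 MHz.

4.5 MHz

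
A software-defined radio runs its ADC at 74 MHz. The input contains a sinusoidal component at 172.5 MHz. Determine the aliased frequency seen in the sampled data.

172.5 MHz mod fs = 24.5 MHz.
24.5 MHz ≤ fs/2 = 37 MHz, appears at 24.5 MHz.

24.5 MHz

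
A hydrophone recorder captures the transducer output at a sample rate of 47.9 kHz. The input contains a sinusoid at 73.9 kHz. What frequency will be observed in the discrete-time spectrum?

73.9 kHz mod fs = 26 kHz.
26 kHz > fs/2 = 23.95 kHz, folds to fs − 26 kHz = 21.9 kHz.

21.9 kHz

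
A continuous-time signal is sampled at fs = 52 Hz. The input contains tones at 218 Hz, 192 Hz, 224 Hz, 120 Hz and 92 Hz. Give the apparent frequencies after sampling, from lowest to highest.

10 Hz, 12 Hz, 16 Hz

fs/2 = 26 Hz.
218 Hz mod fs = 10 Hz.
10 Hz ≤ fs/2 = 26 Hz, appears at 10 Hz.
192 Hz mod fs = 36 Hz.
36 Hz > fs/2 = 26 Hz, folds to fs − 36 Hz = 16 Hz.
224 Hz mod fs = 16 Hz.
16 Hz ≤ fs/2 = 26 Hz, appears at 16 Hz.
120 Hz mod fs = 16 Hz.
16 Hz ≤ fs/2 = 26 Hz, appears at 16 Hz.
92 Hz mod fs = 40 Hz.
40 Hz > fs/2 = 26 Hz, folds to fs − 40 Hz = 12 Hz.
Distinct values: {10 Hz, 12 Hz, 16 Hz}.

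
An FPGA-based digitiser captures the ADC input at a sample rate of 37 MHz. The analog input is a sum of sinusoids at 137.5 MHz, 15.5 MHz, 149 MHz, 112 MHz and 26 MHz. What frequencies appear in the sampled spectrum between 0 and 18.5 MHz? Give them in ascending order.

fs/2 = 18.5 MHz.
137.5 MHz mod fs = 26.5 MHz.
26.5 MHz > fs/2 = 18.5 MHz, folds to fs − 26.5 MHz = 10.5 MHz.
15.5 MHz ≤ fs/2 = 18.5 MHz, passes unchanged.
149 MHz mod fs = 1 MHz.
1 MHz ≤ fs/2 = 18.5 MHz, appears at 1 MHz.
112 MHz mod fs = 1 MHz.
1 MHz ≤ fs/2 = 18.5 MHz, appears at 1 MHz.
26 MHz > fs/2 = 18.5 MHz, folds to fs − 26 MHz = 11 MHz.
Distinct values: {1 MHz, 10.5 MHz, 11 MHz, 15.5 MHz}.

1 MHz, 10.5 MHz, 11 MHz, 15.5 MHz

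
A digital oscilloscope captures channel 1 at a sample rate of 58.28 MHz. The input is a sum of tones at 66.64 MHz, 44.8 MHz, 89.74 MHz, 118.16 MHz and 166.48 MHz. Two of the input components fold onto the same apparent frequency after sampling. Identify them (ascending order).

66.64 MHz, 166.48 MHz

fs/2 = 29.14 MHz.
66.64 MHz mod fs = 8.36 MHz.
8.36 MHz ≤ fs/2 = 29.14 MHz, appears at 8.36 MHz.
44.8 MHz > fs/2 = 29.14 MHz, folds to fs − 44.8 MHz = 13.48 MHz.
89.74 MHz mod fs = 31.46 MHz.
31.46 MHz > fs/2 = 29.14 MHz, folds to fs − 31.46 MHz = 26.82 MHz.
118.16 MHz mod fs = 1.6 MHz.
1.6 MHz ≤ fs/2 = 29.14 MHz, appears at 1.6 MHz.
166.48 MHz mod fs = 49.92 MHz.
49.92 MHz > fs/2 = 29.14 MHz, folds to fs − 49.92 MHz = 8.36 MHz.
66.64 MHz and 166.48 MHz both map to 8.36 MHz.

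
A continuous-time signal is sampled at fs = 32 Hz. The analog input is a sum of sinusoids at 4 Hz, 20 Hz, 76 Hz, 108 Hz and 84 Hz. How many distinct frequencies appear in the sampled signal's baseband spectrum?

2

fs/2 = 16 Hz.
4 Hz ≤ fs/2 = 16 Hz, passes unchanged.
20 Hz > fs/2 = 16 Hz, folds to fs − 20 Hz = 12 Hz.
76 Hz mod fs = 12 Hz.
12 Hz ≤ fs/2 = 16 Hz, appears at 12 Hz.
108 Hz mod fs = 12 Hz.
12 Hz ≤ fs/2 = 16 Hz, appears at 12 Hz.
84 Hz mod fs = 20 Hz.
20 Hz > fs/2 = 16 Hz, folds to fs − 20 Hz = 12 Hz.
Distinct values: {4 Hz, 12 Hz} → 2.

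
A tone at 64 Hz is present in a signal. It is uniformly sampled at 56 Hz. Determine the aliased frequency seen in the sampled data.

64 Hz mod fs = 8 Hz.
8 Hz ≤ fs/2 = 28 Hz, appears at 8 Hz.

8 Hz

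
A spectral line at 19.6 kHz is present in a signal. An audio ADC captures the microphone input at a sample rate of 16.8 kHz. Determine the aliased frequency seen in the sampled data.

2.8 kHz

19.6 kHz mod fs = 2.8 kHz.
2.8 kHz ≤ fs/2 = 8.4 kHz, appears at 2.8 kHz.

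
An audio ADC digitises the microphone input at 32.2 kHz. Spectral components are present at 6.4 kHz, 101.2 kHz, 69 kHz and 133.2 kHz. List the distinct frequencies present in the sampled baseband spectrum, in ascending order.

4.4 kHz, 4.6 kHz, 6.4 kHz

fs/2 = 16.1 kHz.
6.4 kHz ≤ fs/2 = 16.1 kHz, passes unchanged.
101.2 kHz mod fs = 4.6 kHz.
4.6 kHz ≤ fs/2 = 16.1 kHz, appears at 4.6 kHz.
69 kHz mod fs = 4.6 kHz.
4.6 kHz ≤ fs/2 = 16.1 kHz, appears at 4.6 kHz.
133.2 kHz mod fs = 4.4 kHz.
4.4 kHz ≤ fs/2 = 16.1 kHz, appears at 4.4 kHz.
Distinct values: {4.4 kHz, 4.6 kHz, 6.4 kHz}.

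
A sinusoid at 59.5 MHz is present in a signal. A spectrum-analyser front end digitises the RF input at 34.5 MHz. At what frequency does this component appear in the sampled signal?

59.5 MHz mod fs = 25 MHz.
25 MHz > fs/2 = 17.25 MHz, folds to fs − 25 MHz = 9.5 MHz.

9.5 MHz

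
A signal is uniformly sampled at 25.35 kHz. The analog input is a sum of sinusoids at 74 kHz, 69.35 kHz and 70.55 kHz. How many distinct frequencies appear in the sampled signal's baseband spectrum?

3

fs/2 = 12.675 kHz.
74 kHz mod fs = 23.3 kHz.
23.3 kHz > fs/2 = 12.675 kHz, folds to fs − 23.3 kHz = 2.05 kHz.
69.35 kHz mod fs = 18.65 kHz.
18.65 kHz > fs/2 = 12.675 kHz, folds to fs − 18.65 kHz = 6.7 kHz.
70.55 kHz mod fs = 19.85 kHz.
19.85 kHz > fs/2 = 12.675 kHz, folds to fs − 19.85 kHz = 5.5 kHz.
Distinct values: {2.05 kHz, 5.5 kHz, 6.7 kHz} → 3.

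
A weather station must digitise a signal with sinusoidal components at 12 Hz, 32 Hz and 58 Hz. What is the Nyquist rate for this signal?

Highest-frequency component: 58 Hz.
Nyquist rate = 2 × 58 Hz = 116 Hz.

116 Hz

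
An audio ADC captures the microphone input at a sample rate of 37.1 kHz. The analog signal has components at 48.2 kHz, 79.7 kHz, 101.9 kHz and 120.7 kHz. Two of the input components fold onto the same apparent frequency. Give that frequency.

fs/2 = 18.55 kHz.
48.2 kHz mod fs = 11.1 kHz.
11.1 kHz ≤ fs/2 = 18.55 kHz, appears at 11.1 kHz.
79.7 kHz mod fs = 5.5 kHz.
5.5 kHz ≤ fs/2 = 18.55 kHz, appears at 5.5 kHz.
101.9 kHz mod fs = 27.7 kHz.
27.7 kHz > fs/2 = 18.55 kHz, folds to fs − 27.7 kHz = 9.4 kHz.
120.7 kHz mod fs = 9.4 kHz.
9.4 kHz ≤ fs/2 = 18.55 kHz, appears at 9.4 kHz.
101.9 kHz and 120.7 kHz both map to 9.4 kHz.

9.4 kHz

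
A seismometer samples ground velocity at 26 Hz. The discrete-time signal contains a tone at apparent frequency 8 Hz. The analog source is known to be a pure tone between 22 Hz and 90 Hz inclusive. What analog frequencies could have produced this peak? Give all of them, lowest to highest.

Frequencies that alias to 8 Hz are k·fs ± 8 Hz for integer k ≥ 0.
k=0: 8 Hz.
k=1: 18 Hz, 34 Hz.
k=2: 44 Hz, 60 Hz.
k=3: 70 Hz, 86 Hz.
k=4: 96 Hz, 112 Hz.
Within [22 Hz, 90 Hz]: 34 Hz, 44 Hz, 60 Hz, 70 Hz, 86 Hz.

34 Hz, 44 Hz, 60 Hz, 70 Hz, 86 Hz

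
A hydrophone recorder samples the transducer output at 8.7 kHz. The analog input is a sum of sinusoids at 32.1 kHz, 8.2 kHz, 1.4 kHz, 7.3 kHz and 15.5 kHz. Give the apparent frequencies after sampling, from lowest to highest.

fs/2 = 4.35 kHz.
32.1 kHz mod fs = 6 kHz.
6 kHz > fs/2 = 4.35 kHz, folds to fs − 6 kHz = 2.7 kHz.
8.2 kHz > fs/2 = 4.35 kHz, folds to fs − 8.2 kHz = 0.5 kHz.
1.4 kHz ≤ fs/2 = 4.35 kHz, passes unchanged.
7.3 kHz > fs/2 = 4.35 kHz, folds to fs − 7.3 kHz = 1.4 kHz.
15.5 kHz mod fs = 6.8 kHz.
6.8 kHz > fs/2 = 4.35 kHz, folds to fs − 6.8 kHz = 1.9 kHz.
Distinct values: {0.5 kHz, 1.4 kHz, 1.9 kHz, 2.7 kHz}.

0.5 kHz, 1.4 kHz, 1.9 kHz, 2.7 kHz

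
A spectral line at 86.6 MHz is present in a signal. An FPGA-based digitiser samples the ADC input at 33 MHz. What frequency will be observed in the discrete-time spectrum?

86.6 MHz mod fs = 20.6 MHz.
20.6 MHz > fs/2 = 16.5 MHz, folds to fs − 20.6 MHz = 12.4 MHz.

12.4 MHz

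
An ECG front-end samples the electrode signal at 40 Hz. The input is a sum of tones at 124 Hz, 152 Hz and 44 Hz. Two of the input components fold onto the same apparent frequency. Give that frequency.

fs/2 = 20 Hz.
124 Hz mod fs = 4 Hz.
4 Hz ≤ fs/2 = 20 Hz, appears at 4 Hz.
152 Hz mod fs = 32 Hz.
32 Hz > fs/2 = 20 Hz, folds to fs − 32 Hz = 8 Hz.
44 Hz mod fs = 4 Hz.
4 Hz ≤ fs/2 = 20 Hz, appears at 4 Hz.
44 Hz and 124 Hz both map to 4 Hz.

4 Hz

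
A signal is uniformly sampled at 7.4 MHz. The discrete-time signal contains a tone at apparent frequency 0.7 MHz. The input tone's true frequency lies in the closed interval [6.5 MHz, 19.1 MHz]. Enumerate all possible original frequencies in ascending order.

6.7 MHz, 8.1 MHz, 14.1 MHz, 15.5 MHz

Frequencies that alias to 0.7 MHz are k·fs ± 0.7 MHz for integer k ≥ 0.
k=0: 0.7 MHz.
k=1: 6.7 MHz, 8.1 MHz.
k=2: 14.1 MHz, 15.5 MHz.
k=3: 21.5 MHz, 22.9 MHz.
Within [6.5 MHz, 19.1 MHz]: 6.7 MHz, 8.1 MHz, 14.1 MHz, 15.5 MHz.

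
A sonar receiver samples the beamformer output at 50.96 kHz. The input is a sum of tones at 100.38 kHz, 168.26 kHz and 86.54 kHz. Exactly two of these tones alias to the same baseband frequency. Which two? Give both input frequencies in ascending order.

fs/2 = 25.48 kHz.
100.38 kHz mod fs = 49.42 kHz.
49.42 kHz > fs/2 = 25.48 kHz, folds to fs − 49.42 kHz = 1.54 kHz.
168.26 kHz mod fs = 15.38 kHz.
15.38 kHz ≤ fs/2 = 25.48 kHz, appears at 15.38 kHz.
86.54 kHz mod fs = 35.58 kHz.
35.58 kHz > fs/2 = 25.48 kHz, folds to fs − 35.58 kHz = 15.38 kHz.
86.54 kHz and 168.26 kHz both map to 15.38 kHz.

86.54 kHz, 168.26 kHz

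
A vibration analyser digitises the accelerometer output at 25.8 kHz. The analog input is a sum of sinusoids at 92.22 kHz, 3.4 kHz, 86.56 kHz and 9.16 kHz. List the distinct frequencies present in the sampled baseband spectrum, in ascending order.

fs/2 = 12.9 kHz.
92.22 kHz mod fs = 14.82 kHz.
14.82 kHz > fs/2 = 12.9 kHz, folds to fs − 14.82 kHz = 10.98 kHz.
3.4 kHz ≤ fs/2 = 12.9 kHz, passes unchanged.
86.56 kHz mod fs = 9.16 kHz.
9.16 kHz ≤ fs/2 = 12.9 kHz, appears at 9.16 kHz.
9.16 kHz ≤ fs/2 = 12.9 kHz, passes unchanged.
Distinct values: {3.4 kHz, 9.16 kHz, 10.98 kHz}.

3.4 kHz, 9.16 kHz, 10.98 kHz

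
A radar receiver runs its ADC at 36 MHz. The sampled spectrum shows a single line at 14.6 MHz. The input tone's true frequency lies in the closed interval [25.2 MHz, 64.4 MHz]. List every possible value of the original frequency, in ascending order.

Frequencies that alias to 14.6 MHz are k·fs ± 14.6 MHz for integer k ≥ 0.
k=0: 14.6 MHz.
k=1: 21.4 MHz, 50.6 MHz.
k=2: 57.4 MHz, 86.6 MHz.
k=3: 93.4 MHz, 122.6 MHz.
Within [25.2 MHz, 64.4 MHz]: 50.6 MHz, 57.4 MHz.

50.6 MHz, 57.4 MHz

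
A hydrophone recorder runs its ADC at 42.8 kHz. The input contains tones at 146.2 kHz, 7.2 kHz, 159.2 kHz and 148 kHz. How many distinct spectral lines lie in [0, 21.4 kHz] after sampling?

fs/2 = 21.4 kHz.
146.2 kHz mod fs = 17.8 kHz.
17.8 kHz ≤ fs/2 = 21.4 kHz, appears at 17.8 kHz.
7.2 kHz ≤ fs/2 = 21.4 kHz, passes unchanged.
159.2 kHz mod fs = 30.8 kHz.
30.8 kHz > fs/2 = 21.4 kHz, folds to fs − 30.8 kHz = 12 kHz.
148 kHz mod fs = 19.6 kHz.
19.6 kHz ≤ fs/2 = 21.4 kHz, appears at 19.6 kHz.
Distinct values: {7.2 kHz, 12 kHz, 17.8 kHz, 19.6 kHz} → 4.

4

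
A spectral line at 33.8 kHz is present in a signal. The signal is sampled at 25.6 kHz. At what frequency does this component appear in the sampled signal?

33.8 kHz mod fs = 8.2 kHz.
8.2 kHz ≤ fs/2 = 12.8 kHz, appears at 8.2 kHz.

8.2 kHz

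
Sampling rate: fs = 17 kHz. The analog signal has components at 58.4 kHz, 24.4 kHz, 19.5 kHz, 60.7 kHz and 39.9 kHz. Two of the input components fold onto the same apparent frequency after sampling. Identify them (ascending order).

24.4 kHz, 58.4 kHz

fs/2 = 8.5 kHz.
58.4 kHz mod fs = 7.4 kHz.
7.4 kHz ≤ fs/2 = 8.5 kHz, appears at 7.4 kHz.
24.4 kHz mod fs = 7.4 kHz.
7.4 kHz ≤ fs/2 = 8.5 kHz, appears at 7.4 kHz.
19.5 kHz mod fs = 2.5 kHz.
2.5 kHz ≤ fs/2 = 8.5 kHz, appears at 2.5 kHz.
60.7 kHz mod fs = 9.7 kHz.
9.7 kHz > fs/2 = 8.5 kHz, folds to fs − 9.7 kHz = 7.3 kHz.
39.9 kHz mod fs = 5.9 kHz.
5.9 kHz ≤ fs/2 = 8.5 kHz, appears at 5.9 kHz.
24.4 kHz and 58.4 kHz both map to 7.4 kHz.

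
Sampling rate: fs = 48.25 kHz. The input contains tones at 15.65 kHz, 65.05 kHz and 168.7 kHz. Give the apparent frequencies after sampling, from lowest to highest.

15.65 kHz, 16.8 kHz, 23.95 kHz

fs/2 = 24.125 kHz.
15.65 kHz ≤ fs/2 = 24.125 kHz, passes unchanged.
65.05 kHz mod fs = 16.8 kHz.
16.8 kHz ≤ fs/2 = 24.125 kHz, appears at 16.8 kHz.
168.7 kHz mod fs = 23.95 kHz.
23.95 kHz ≤ fs/2 = 24.125 kHz, appears at 23.95 kHz.
Distinct values: {15.65 kHz, 16.8 kHz, 23.95 kHz}.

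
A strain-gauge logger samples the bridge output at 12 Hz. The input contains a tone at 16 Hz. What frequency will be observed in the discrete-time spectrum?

16 Hz mod fs = 4 Hz.
4 Hz ≤ fs/2 = 6 Hz, appears at 4 Hz.

4 Hz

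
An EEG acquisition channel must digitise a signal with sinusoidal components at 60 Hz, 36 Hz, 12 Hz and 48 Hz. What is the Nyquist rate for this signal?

Highest-frequency component: 60 Hz.
Nyquist rate = 2 × 60 Hz = 120 Hz.

120 Hz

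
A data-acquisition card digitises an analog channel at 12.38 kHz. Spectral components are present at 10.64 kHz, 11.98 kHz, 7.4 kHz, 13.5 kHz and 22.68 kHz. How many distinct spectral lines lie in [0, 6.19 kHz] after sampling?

5

fs/2 = 6.19 kHz.
10.64 kHz > fs/2 = 6.19 kHz, folds to fs − 10.64 kHz = 1.74 kHz.
11.98 kHz > fs/2 = 6.19 kHz, folds to fs − 11.98 kHz = 0.4 kHz.
7.4 kHz > fs/2 = 6.19 kHz, folds to fs − 7.4 kHz = 4.98 kHz.
13.5 kHz mod fs = 1.12 kHz.
1.12 kHz ≤ fs/2 = 6.19 kHz, appears at 1.12 kHz.
22.68 kHz mod fs = 10.3 kHz.
10.3 kHz > fs/2 = 6.19 kHz, folds to fs − 10.3 kHz = 2.08 kHz.
Distinct values: {0.4 kHz, 1.12 kHz, 1.74 kHz, 2.08 kHz, 4.98 kHz} → 5.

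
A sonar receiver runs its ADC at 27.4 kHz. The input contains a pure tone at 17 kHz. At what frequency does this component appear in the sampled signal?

17 kHz > fs/2 = 13.7 kHz, folds to fs − 17 kHz = 10.4 kHz.

10.4 kHz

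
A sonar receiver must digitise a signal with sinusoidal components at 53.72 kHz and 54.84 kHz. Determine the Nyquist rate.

109.68 kHz

Highest-frequency component: 54.84 kHz.
Nyquist rate = 2 × 54.84 kHz = 109.68 kHz.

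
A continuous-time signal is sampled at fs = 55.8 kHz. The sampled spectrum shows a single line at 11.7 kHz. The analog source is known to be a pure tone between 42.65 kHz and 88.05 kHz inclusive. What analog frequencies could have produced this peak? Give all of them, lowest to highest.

44.1 kHz, 67.5 kHz

Frequencies that alias to 11.7 kHz are k·fs ± 11.7 kHz for integer k ≥ 0.
k=0: 11.7 kHz.
k=1: 44.1 kHz, 67.5 kHz.
k=2: 99.9 kHz, 123.3 kHz.
Within [42.65 kHz, 88.05 kHz]: 44.1 kHz, 67.5 kHz.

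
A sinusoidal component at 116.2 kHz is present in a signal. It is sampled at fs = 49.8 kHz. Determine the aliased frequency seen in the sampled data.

116.2 kHz mod fs = 16.6 kHz.
16.6 kHz ≤ fs/2 = 24.9 kHz, appears at 16.6 kHz.

16.6 kHz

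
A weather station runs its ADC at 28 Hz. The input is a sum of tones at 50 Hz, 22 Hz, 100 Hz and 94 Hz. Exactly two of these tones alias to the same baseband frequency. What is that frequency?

fs/2 = 14 Hz.
50 Hz mod fs = 22 Hz.
22 Hz > fs/2 = 14 Hz, folds to fs − 22 Hz = 6 Hz.
22 Hz > fs/2 = 14 Hz, folds to fs − 22 Hz = 6 Hz.
100 Hz mod fs = 16 Hz.
16 Hz > fs/2 = 14 Hz, folds to fs − 16 Hz = 12 Hz.
94 Hz mod fs = 10 Hz.
10 Hz ≤ fs/2 = 14 Hz, appears at 10 Hz.
22 Hz and 50 Hz both map to 6 Hz.

6 Hz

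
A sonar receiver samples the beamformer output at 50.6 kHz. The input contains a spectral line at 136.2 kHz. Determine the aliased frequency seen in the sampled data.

136.2 kHz mod fs = 35 kHz.
35 kHz > fs/2 = 25.3 kHz, folds to fs − 35 kHz = 15.6 kHz.

15.6 kHz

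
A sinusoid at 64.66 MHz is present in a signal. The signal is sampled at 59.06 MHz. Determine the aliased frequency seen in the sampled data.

5.6 MHz

64.66 MHz mod fs = 5.6 MHz.
5.6 MHz ≤ fs/2 = 29.53 MHz, appears at 5.6 MHz.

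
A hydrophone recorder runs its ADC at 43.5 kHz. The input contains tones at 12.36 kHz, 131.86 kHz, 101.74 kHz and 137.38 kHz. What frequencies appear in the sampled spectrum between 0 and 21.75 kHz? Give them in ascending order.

1.36 kHz, 6.88 kHz, 12.36 kHz, 14.74 kHz

fs/2 = 21.75 kHz.
12.36 kHz ≤ fs/2 = 21.75 kHz, passes unchanged.
131.86 kHz mod fs = 1.36 kHz.
1.36 kHz ≤ fs/2 = 21.75 kHz, appears at 1.36 kHz.
101.74 kHz mod fs = 14.74 kHz.
14.74 kHz ≤ fs/2 = 21.75 kHz, appears at 14.74 kHz.
137.38 kHz mod fs = 6.88 kHz.
6.88 kHz ≤ fs/2 = 21.75 kHz, appears at 6.88 kHz.
Distinct values: {1.36 kHz, 6.88 kHz, 12.36 kHz, 14.74 kHz}.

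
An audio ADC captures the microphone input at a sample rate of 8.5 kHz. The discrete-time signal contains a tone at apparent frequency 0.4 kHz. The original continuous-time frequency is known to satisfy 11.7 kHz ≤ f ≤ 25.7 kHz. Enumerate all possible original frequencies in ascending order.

16.6 kHz, 17.4 kHz, 25.1 kHz

Frequencies that alias to 0.4 kHz are k·fs ± 0.4 kHz for integer k ≥ 0.
k=0: 0.4 kHz.
k=1: 8.1 kHz, 8.9 kHz.
k=2: 16.6 kHz, 17.4 kHz.
k=3: 25.1 kHz, 25.9 kHz.
k=4: 33.6 kHz, 34.4 kHz.
Within [11.7 kHz, 25.7 kHz]: 16.6 kHz, 17.4 kHz, 25.1 kHz.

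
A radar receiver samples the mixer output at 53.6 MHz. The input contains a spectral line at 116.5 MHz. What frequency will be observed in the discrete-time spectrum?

9.3 MHz

116.5 MHz mod fs = 9.3 MHz.
9.3 MHz ≤ fs/2 = 26.8 MHz, appears at 9.3 MHz.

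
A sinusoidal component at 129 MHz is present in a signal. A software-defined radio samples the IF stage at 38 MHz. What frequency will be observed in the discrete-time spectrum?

15 MHz

129 MHz mod fs = 15 MHz.
15 MHz ≤ fs/2 = 19 MHz, appears at 15 MHz.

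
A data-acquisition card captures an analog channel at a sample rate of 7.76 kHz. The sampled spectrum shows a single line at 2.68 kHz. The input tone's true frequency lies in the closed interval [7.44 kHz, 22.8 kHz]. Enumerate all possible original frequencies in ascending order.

10.44 kHz, 12.84 kHz, 18.2 kHz, 20.6 kHz

Frequencies that alias to 2.68 kHz are k·fs ± 2.68 kHz for integer k ≥ 0.
k=0: 2.68 kHz.
k=1: 5.08 kHz, 10.44 kHz.
k=2: 12.84 kHz, 18.2 kHz.
k=3: 20.6 kHz, 25.96 kHz.
k=4: 28.36 kHz, 33.72 kHz.
Within [7.44 kHz, 22.8 kHz]: 10.44 kHz, 12.84 kHz, 18.2 kHz, 20.6 kHz.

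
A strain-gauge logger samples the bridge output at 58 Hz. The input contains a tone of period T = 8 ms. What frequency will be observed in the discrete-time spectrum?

9 Hz

T = 8 ms → f = 1/T = 125 Hz.
125 Hz mod fs = 9 Hz.
9 Hz ≤ fs/2 = 29 Hz, appears at 9 Hz.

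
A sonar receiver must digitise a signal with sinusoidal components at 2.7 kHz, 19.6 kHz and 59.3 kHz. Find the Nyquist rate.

118.6 kHz

Highest-frequency component: 59.3 kHz.
Nyquist rate = 2 × 59.3 kHz = 118.6 kHz.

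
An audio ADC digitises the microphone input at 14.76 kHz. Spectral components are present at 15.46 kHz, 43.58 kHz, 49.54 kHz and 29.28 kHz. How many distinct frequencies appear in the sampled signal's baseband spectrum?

3

fs/2 = 7.38 kHz.
15.46 kHz mod fs = 0.7 kHz.
0.7 kHz ≤ fs/2 = 7.38 kHz, appears at 0.7 kHz.
43.58 kHz mod fs = 14.06 kHz.
14.06 kHz > fs/2 = 7.38 kHz, folds to fs − 14.06 kHz = 0.7 kHz.
49.54 kHz mod fs = 5.26 kHz.
5.26 kHz ≤ fs/2 = 7.38 kHz, appears at 5.26 kHz.
29.28 kHz mod fs = 14.52 kHz.
14.52 kHz > fs/2 = 7.38 kHz, folds to fs − 14.52 kHz = 0.24 kHz.
Distinct values: {0.24 kHz, 0.7 kHz, 5.26 kHz} → 3.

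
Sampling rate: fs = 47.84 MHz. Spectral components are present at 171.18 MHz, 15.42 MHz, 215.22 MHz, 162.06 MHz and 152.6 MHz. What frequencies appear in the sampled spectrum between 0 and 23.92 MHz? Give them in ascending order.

fs/2 = 23.92 MHz.
171.18 MHz mod fs = 27.66 MHz.
27.66 MHz > fs/2 = 23.92 MHz, folds to fs − 27.66 MHz = 20.18 MHz.
15.42 MHz ≤ fs/2 = 23.92 MHz, passes unchanged.
215.22 MHz mod fs = 23.86 MHz.
23.86 MHz ≤ fs/2 = 23.92 MHz, appears at 23.86 MHz.
162.06 MHz mod fs = 18.54 MHz.
18.54 MHz ≤ fs/2 = 23.92 MHz, appears at 18.54 MHz.
152.6 MHz mod fs = 9.08 MHz.
9.08 MHz ≤ fs/2 = 23.92 MHz, appears at 9.08 MHz.
Distinct values: {9.08 MHz, 15.42 MHz, 18.54 MHz, 20.18 MHz, 23.86 MHz}.

9.08 MHz, 15.42 MHz, 18.54 MHz, 20.18 MHz, 23.86 MHz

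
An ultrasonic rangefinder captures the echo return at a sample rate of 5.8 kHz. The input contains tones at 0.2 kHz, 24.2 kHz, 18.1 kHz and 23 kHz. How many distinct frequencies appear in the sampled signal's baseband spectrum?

3

fs/2 = 2.9 kHz.
0.2 kHz ≤ fs/2 = 2.9 kHz, passes unchanged.
24.2 kHz mod fs = 1 kHz.
1 kHz ≤ fs/2 = 2.9 kHz, appears at 1 kHz.
18.1 kHz mod fs = 0.7 kHz.
0.7 kHz ≤ fs/2 = 2.9 kHz, appears at 0.7 kHz.
23 kHz mod fs = 5.6 kHz.
5.6 kHz > fs/2 = 2.9 kHz, folds to fs − 5.6 kHz = 0.2 kHz.
Distinct values: {0.2 kHz, 0.7 kHz, 1 kHz} → 3.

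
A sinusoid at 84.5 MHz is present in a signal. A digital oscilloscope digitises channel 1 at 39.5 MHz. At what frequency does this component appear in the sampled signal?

84.5 MHz mod fs = 5.5 MHz.
5.5 MHz ≤ fs/2 = 19.75 MHz, appears at 5.5 MHz.

5.5 MHz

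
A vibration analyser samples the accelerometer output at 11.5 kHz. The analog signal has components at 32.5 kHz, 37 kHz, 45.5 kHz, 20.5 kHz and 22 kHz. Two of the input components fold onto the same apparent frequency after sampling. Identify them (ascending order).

fs/2 = 5.75 kHz.
32.5 kHz mod fs = 9.5 kHz.
9.5 kHz > fs/2 = 5.75 kHz, folds to fs − 9.5 kHz = 2 kHz.
37 kHz mod fs = 2.5 kHz.
2.5 kHz ≤ fs/2 = 5.75 kHz, appears at 2.5 kHz.
45.5 kHz mod fs = 11 kHz.
11 kHz > fs/2 = 5.75 kHz, folds to fs − 11 kHz = 0.5 kHz.
20.5 kHz mod fs = 9 kHz.
9 kHz > fs/2 = 5.75 kHz, folds to fs − 9 kHz = 2.5 kHz.
22 kHz mod fs = 10.5 kHz.
10.5 kHz > fs/2 = 5.75 kHz, folds to fs − 10.5 kHz = 1 kHz.
20.5 kHz and 37 kHz both map to 2.5 kHz.

20.5 kHz, 37 kHz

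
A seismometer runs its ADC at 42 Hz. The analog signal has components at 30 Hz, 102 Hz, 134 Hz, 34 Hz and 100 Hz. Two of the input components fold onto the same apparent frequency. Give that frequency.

8 Hz

fs/2 = 21 Hz.
30 Hz > fs/2 = 21 Hz, folds to fs − 30 Hz = 12 Hz.
102 Hz mod fs = 18 Hz.
18 Hz ≤ fs/2 = 21 Hz, appears at 18 Hz.
134 Hz mod fs = 8 Hz.
8 Hz ≤ fs/2 = 21 Hz, appears at 8 Hz.
34 Hz > fs/2 = 21 Hz, folds to fs − 34 Hz = 8 Hz.
100 Hz mod fs = 16 Hz.
16 Hz ≤ fs/2 = 21 Hz, appears at 16 Hz.
34 Hz and 134 Hz both map to 8 Hz.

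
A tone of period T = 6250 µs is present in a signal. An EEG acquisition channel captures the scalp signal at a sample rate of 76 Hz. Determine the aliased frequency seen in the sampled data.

8 Hz

T = 6250 µs → f = 1/T = 160 Hz.
160 Hz mod fs = 8 Hz.
8 Hz ≤ fs/2 = 38 Hz, appears at 8 Hz.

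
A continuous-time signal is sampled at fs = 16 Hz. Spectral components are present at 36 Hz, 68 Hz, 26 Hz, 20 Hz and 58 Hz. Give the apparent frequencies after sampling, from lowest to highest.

4 Hz, 6 Hz

fs/2 = 8 Hz.
36 Hz mod fs = 4 Hz.
4 Hz ≤ fs/2 = 8 Hz, appears at 4 Hz.
68 Hz mod fs = 4 Hz.
4 Hz ≤ fs/2 = 8 Hz, appears at 4 Hz.
26 Hz mod fs = 10 Hz.
10 Hz > fs/2 = 8 Hz, folds to fs − 10 Hz = 6 Hz.
20 Hz mod fs = 4 Hz.
4 Hz ≤ fs/2 = 8 Hz, appears at 4 Hz.
58 Hz mod fs = 10 Hz.
10 Hz > fs/2 = 8 Hz, folds to fs − 10 Hz = 6 Hz.
Distinct values: {4 Hz, 6 Hz}.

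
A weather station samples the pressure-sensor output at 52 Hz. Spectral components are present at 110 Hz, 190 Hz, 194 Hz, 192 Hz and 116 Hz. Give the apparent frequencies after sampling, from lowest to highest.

6 Hz, 12 Hz, 14 Hz, 16 Hz, 18 Hz

fs/2 = 26 Hz.
110 Hz mod fs = 6 Hz.
6 Hz ≤ fs/2 = 26 Hz, appears at 6 Hz.
190 Hz mod fs = 34 Hz.
34 Hz > fs/2 = 26 Hz, folds to fs − 34 Hz = 18 Hz.
194 Hz mod fs = 38 Hz.
38 Hz > fs/2 = 26 Hz, folds to fs − 38 Hz = 14 Hz.
192 Hz mod fs = 36 Hz.
36 Hz > fs/2 = 26 Hz, folds to fs − 36 Hz = 16 Hz.
116 Hz mod fs = 12 Hz.
12 Hz ≤ fs/2 = 26 Hz, appears at 12 Hz.
Distinct values: {6 Hz, 12 Hz, 14 Hz, 16 Hz, 18 Hz}.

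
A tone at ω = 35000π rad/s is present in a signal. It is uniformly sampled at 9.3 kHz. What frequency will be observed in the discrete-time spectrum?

ω = 35000π rad/s → f = ω/(2π) = 17500 Hz = 17.5 kHz.
17.5 kHz mod fs = 8.2 kHz.
8.2 kHz > fs/2 = 4.65 kHz, folds to fs − 8.2 kHz = 1.1 kHz.

1.1 kHz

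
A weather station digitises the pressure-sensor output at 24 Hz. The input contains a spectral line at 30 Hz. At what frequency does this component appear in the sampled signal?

30 Hz mod fs = 6 Hz.
6 Hz ≤ fs/2 = 12 Hz, appears at 6 Hz.

6 Hz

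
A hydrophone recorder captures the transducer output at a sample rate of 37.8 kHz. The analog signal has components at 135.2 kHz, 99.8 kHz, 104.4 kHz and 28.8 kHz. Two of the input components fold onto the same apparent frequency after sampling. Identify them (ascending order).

fs/2 = 18.9 kHz.
135.2 kHz mod fs = 21.8 kHz.
21.8 kHz > fs/2 = 18.9 kHz, folds to fs − 21.8 kHz = 16 kHz.
99.8 kHz mod fs = 24.2 kHz.
24.2 kHz > fs/2 = 18.9 kHz, folds to fs − 24.2 kHz = 13.6 kHz.
104.4 kHz mod fs = 28.8 kHz.
28.8 kHz > fs/2 = 18.9 kHz, folds to fs − 28.8 kHz = 9 kHz.
28.8 kHz > fs/2 = 18.9 kHz, folds to fs − 28.8 kHz = 9 kHz.
28.8 kHz and 104.4 kHz both map to 9 kHz.

28.8 kHz, 104.4 kHz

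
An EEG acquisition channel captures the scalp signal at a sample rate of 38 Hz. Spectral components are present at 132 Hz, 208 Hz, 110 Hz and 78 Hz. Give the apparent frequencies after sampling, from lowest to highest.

fs/2 = 19 Hz.
132 Hz mod fs = 18 Hz.
18 Hz ≤ fs/2 = 19 Hz, appears at 18 Hz.
208 Hz mod fs = 18 Hz.
18 Hz ≤ fs/2 = 19 Hz, appears at 18 Hz.
110 Hz mod fs = 34 Hz.
34 Hz > fs/2 = 19 Hz, folds to fs − 34 Hz = 4 Hz.
78 Hz mod fs = 2 Hz.
2 Hz ≤ fs/2 = 19 Hz, appears at 2 Hz.
Distinct values: {2 Hz, 4 Hz, 18 Hz}.

2 Hz, 4 Hz, 18 Hz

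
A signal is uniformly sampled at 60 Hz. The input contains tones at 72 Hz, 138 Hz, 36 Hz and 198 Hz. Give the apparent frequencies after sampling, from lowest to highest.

12 Hz, 18 Hz, 24 Hz

fs/2 = 30 Hz.
72 Hz mod fs = 12 Hz.
12 Hz ≤ fs/2 = 30 Hz, appears at 12 Hz.
138 Hz mod fs = 18 Hz.
18 Hz ≤ fs/2 = 30 Hz, appears at 18 Hz.
36 Hz > fs/2 = 30 Hz, folds to fs − 36 Hz = 24 Hz.
198 Hz mod fs = 18 Hz.
18 Hz ≤ fs/2 = 30 Hz, appears at 18 Hz.
Distinct values: {12 Hz, 18 Hz, 24 Hz}.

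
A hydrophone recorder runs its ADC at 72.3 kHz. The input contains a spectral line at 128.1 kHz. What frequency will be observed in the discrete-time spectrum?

16.5 kHz

128.1 kHz mod fs = 55.8 kHz.
55.8 kHz > fs/2 = 36.15 kHz, folds to fs − 55.8 kHz = 16.5 kHz.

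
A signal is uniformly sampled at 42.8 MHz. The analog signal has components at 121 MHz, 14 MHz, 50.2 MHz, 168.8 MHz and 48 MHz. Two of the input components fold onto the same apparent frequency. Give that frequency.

7.4 MHz

fs/2 = 21.4 MHz.
121 MHz mod fs = 35.4 MHz.
35.4 MHz > fs/2 = 21.4 MHz, folds to fs − 35.4 MHz = 7.4 MHz.
14 MHz ≤ fs/2 = 21.4 MHz, passes unchanged.
50.2 MHz mod fs = 7.4 MHz.
7.4 MHz ≤ fs/2 = 21.4 MHz, appears at 7.4 MHz.
168.8 MHz mod fs = 40.4 MHz.
40.4 MHz > fs/2 = 21.4 MHz, folds to fs − 40.4 MHz = 2.4 MHz.
48 MHz mod fs = 5.2 MHz.
5.2 MHz ≤ fs/2 = 21.4 MHz, appears at 5.2 MHz.
50.2 MHz and 121 MHz both map to 7.4 MHz.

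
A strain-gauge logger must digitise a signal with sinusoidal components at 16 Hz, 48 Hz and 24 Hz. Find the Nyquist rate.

Highest-frequency component: 48 Hz.
Nyquist rate = 2 × 48 Hz = 96 Hz.

96 Hz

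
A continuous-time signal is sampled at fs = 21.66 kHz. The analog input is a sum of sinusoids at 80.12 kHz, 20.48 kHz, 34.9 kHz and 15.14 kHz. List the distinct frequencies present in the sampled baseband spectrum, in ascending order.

fs/2 = 10.83 kHz.
80.12 kHz mod fs = 15.14 kHz.
15.14 kHz > fs/2 = 10.83 kHz, folds to fs − 15.14 kHz = 6.52 kHz.
20.48 kHz > fs/2 = 10.83 kHz, folds to fs − 20.48 kHz = 1.18 kHz.
34.9 kHz mod fs = 13.24 kHz.
13.24 kHz > fs/2 = 10.83 kHz, folds to fs − 13.24 kHz = 8.42 kHz.
15.14 kHz > fs/2 = 10.83 kHz, folds to fs − 15.14 kHz = 6.52 kHz.
Distinct values: {1.18 kHz, 6.52 kHz, 8.42 kHz}.

1.18 kHz, 6.52 kHz, 8.42 kHz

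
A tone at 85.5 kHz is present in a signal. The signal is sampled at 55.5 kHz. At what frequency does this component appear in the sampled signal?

85.5 kHz mod fs = 30 kHz.
30 kHz > fs/2 = 27.75 kHz, folds to fs − 30 kHz = 25.5 kHz.

25.5 kHz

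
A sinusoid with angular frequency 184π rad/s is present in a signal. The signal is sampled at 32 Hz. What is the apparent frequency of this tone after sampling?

4 Hz

ω = 184π rad/s → f = ω/(2π) = 92 Hz.
92 Hz mod fs = 28 Hz.
28 Hz > fs/2 = 16 Hz, folds to fs − 28 Hz = 4 Hz.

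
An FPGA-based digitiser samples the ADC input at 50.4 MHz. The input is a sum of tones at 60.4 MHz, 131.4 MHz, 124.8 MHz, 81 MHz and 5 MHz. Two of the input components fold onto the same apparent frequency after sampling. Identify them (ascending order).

81 MHz, 131.4 MHz

fs/2 = 25.2 MHz.
60.4 MHz mod fs = 10 MHz.
10 MHz ≤ fs/2 = 25.2 MHz, appears at 10 MHz.
131.4 MHz mod fs = 30.6 MHz.
30.6 MHz > fs/2 = 25.2 MHz, folds to fs − 30.6 MHz = 19.8 MHz.
124.8 MHz mod fs = 24 MHz.
24 MHz ≤ fs/2 = 25.2 MHz, appears at 24 MHz.
81 MHz mod fs = 30.6 MHz.
30.6 MHz > fs/2 = 25.2 MHz, folds to fs − 30.6 MHz = 19.8 MHz.
5 MHz ≤ fs/2 = 25.2 MHz, passes unchanged.
81 MHz and 131.4 MHz both map to 19.8 MHz.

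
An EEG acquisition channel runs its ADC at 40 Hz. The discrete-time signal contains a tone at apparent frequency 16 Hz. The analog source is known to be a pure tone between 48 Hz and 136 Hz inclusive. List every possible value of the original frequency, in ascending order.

56 Hz, 64 Hz, 96 Hz, 104 Hz, 136 Hz

Frequencies that alias to 16 Hz are k·fs ± 16 Hz for integer k ≥ 0.
k=0: 16 Hz.
k=1: 24 Hz, 56 Hz.
k=2: 64 Hz, 96 Hz.
k=3: 104 Hz, 136 Hz.
k=4: 144 Hz, 176 Hz.
Within [48 Hz, 136 Hz]: 56 Hz, 64 Hz, 96 Hz, 104 Hz, 136 Hz.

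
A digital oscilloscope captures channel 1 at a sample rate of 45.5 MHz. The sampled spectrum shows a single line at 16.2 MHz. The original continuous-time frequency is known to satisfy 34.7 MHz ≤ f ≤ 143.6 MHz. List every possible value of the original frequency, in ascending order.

Frequencies that alias to 16.2 MHz are k·fs ± 16.2 MHz for integer k ≥ 0.
k=0: 16.2 MHz.
k=1: 29.3 MHz, 61.7 MHz.
k=2: 74.8 MHz, 107.2 MHz.
k=3: 120.3 MHz, 152.7 MHz.
k=4: 165.8 MHz, 198.2 MHz.
Within [34.7 MHz, 143.6 MHz]: 61.7 MHz, 74.8 MHz, 107.2 MHz, 120.3 MHz.

61.7 MHz, 74.8 MHz, 107.2 MHz, 120.3 MHz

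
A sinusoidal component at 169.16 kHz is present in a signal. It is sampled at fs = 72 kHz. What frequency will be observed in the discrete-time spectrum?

25.16 kHz

169.16 kHz mod fs = 25.16 kHz.
25.16 kHz ≤ fs/2 = 36 kHz, appears at 25.16 kHz.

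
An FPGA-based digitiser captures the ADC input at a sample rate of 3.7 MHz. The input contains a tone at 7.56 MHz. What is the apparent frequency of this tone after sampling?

7.56 MHz mod fs = 0.16 MHz.
0.16 MHz ≤ fs/2 = 1.85 MHz, appears at 0.16 MHz.

0.16 MHz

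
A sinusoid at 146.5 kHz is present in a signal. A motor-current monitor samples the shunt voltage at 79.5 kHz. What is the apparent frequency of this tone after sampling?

146.5 kHz mod fs = 67 kHz.
67 kHz > fs/2 = 39.75 kHz, folds to fs − 67 kHz = 12.5 kHz.

12.5 kHz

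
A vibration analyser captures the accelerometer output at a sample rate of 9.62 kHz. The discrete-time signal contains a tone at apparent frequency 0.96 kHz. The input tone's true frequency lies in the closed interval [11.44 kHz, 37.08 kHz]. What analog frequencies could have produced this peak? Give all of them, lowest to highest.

18.28 kHz, 20.2 kHz, 27.9 kHz, 29.82 kHz

Frequencies that alias to 0.96 kHz are k·fs ± 0.96 kHz for integer k ≥ 0.
k=0: 0.96 kHz.
k=1: 8.66 kHz, 10.58 kHz.
k=2: 18.28 kHz, 20.2 kHz.
k=3: 27.9 kHz, 29.82 kHz.
k=4: 37.52 kHz, 39.44 kHz.
Within [11.44 kHz, 37.08 kHz]: 18.28 kHz, 20.2 kHz, 27.9 kHz, 29.82 kHz.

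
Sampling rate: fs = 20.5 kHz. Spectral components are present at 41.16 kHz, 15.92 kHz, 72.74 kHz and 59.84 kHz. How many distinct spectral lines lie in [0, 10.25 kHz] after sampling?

4

fs/2 = 10.25 kHz.
41.16 kHz mod fs = 0.16 kHz.
0.16 kHz ≤ fs/2 = 10.25 kHz, appears at 0.16 kHz.
15.92 kHz > fs/2 = 10.25 kHz, folds to fs − 15.92 kHz = 4.58 kHz.
72.74 kHz mod fs = 11.24 kHz.
11.24 kHz > fs/2 = 10.25 kHz, folds to fs − 11.24 kHz = 9.26 kHz.
59.84 kHz mod fs = 18.84 kHz.
18.84 kHz > fs/2 = 10.25 kHz, folds to fs − 18.84 kHz = 1.66 kHz.
Distinct values: {0.16 kHz, 1.66 kHz, 4.58 kHz, 9.26 kHz} → 4.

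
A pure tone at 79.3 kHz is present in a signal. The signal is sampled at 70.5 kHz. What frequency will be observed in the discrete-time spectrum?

8.8 kHz

79.3 kHz mod fs = 8.8 kHz.
8.8 kHz ≤ fs/2 = 35.25 kHz, appears at 8.8 kHz.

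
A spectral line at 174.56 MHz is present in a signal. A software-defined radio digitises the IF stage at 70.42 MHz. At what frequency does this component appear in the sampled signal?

33.72 MHz

174.56 MHz mod fs = 33.72 MHz.
33.72 MHz ≤ fs/2 = 35.21 MHz, appears at 33.72 MHz.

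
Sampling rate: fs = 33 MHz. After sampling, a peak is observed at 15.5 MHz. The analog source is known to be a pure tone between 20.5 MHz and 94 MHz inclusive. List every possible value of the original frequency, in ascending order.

48.5 MHz, 50.5 MHz, 81.5 MHz, 83.5 MHz

Frequencies that alias to 15.5 MHz are k·fs ± 15.5 MHz for integer k ≥ 0.
k=0: 15.5 MHz.
k=1: 17.5 MHz, 48.5 MHz.
k=2: 50.5 MHz, 81.5 MHz.
k=3: 83.5 MHz, 114.5 MHz.
k=4: 116.5 MHz, 147.5 MHz.
Within [20.5 MHz, 94 MHz]: 48.5 MHz, 50.5 MHz, 81.5 MHz, 83.5 MHz.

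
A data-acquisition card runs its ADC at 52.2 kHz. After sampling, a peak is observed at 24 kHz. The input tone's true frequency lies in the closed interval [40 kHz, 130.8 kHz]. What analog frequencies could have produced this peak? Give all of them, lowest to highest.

Frequencies that alias to 24 kHz are k·fs ± 24 kHz for integer k ≥ 0.
k=0: 24 kHz.
k=1: 28.2 kHz, 76.2 kHz.
k=2: 80.4 kHz, 128.4 kHz.
k=3: 132.6 kHz, 180.6 kHz.
Within [40 kHz, 130.8 kHz]: 76.2 kHz, 80.4 kHz, 128.4 kHz.

76.2 kHz, 80.4 kHz, 128.4 kHz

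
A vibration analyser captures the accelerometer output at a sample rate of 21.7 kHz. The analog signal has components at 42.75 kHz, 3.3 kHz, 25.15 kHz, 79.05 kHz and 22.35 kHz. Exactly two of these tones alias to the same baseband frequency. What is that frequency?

0.65 kHz

fs/2 = 10.85 kHz.
42.75 kHz mod fs = 21.05 kHz.
21.05 kHz > fs/2 = 10.85 kHz, folds to fs − 21.05 kHz = 0.65 kHz.
3.3 kHz ≤ fs/2 = 10.85 kHz, passes unchanged.
25.15 kHz mod fs = 3.45 kHz.
3.45 kHz ≤ fs/2 = 10.85 kHz, appears at 3.45 kHz.
79.05 kHz mod fs = 13.95 kHz.
13.95 kHz > fs/2 = 10.85 kHz, folds to fs − 13.95 kHz = 7.75 kHz.
22.35 kHz mod fs = 0.65 kHz.
0.65 kHz ≤ fs/2 = 10.85 kHz, appears at 0.65 kHz.
22.35 kHz and 42.75 kHz both map to 0.65 kHz.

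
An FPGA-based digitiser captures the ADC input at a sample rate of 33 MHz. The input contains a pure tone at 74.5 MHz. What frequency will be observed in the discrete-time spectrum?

8.5 MHz

74.5 MHz mod fs = 8.5 MHz.
8.5 MHz ≤ fs/2 = 16.5 MHz, appears at 8.5 MHz.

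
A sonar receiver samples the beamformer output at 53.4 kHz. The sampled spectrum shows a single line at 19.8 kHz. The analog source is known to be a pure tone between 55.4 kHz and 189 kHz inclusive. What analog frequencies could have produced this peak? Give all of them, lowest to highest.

73.2 kHz, 87 kHz, 126.6 kHz, 140.4 kHz, 180 kHz

Frequencies that alias to 19.8 kHz are k·fs ± 19.8 kHz for integer k ≥ 0.
k=0: 19.8 kHz.
k=1: 33.6 kHz, 73.2 kHz.
k=2: 87 kHz, 126.6 kHz.
k=3: 140.4 kHz, 180 kHz.
k=4: 193.8 kHz, 233.4 kHz.
Within [55.4 kHz, 189 kHz]: 73.2 kHz, 87 kHz, 126.6 kHz, 140.4 kHz, 180 kHz.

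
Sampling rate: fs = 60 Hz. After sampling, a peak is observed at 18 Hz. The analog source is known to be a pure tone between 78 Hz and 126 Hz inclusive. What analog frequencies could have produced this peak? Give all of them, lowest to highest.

78 Hz, 102 Hz

Frequencies that alias to 18 Hz are k·fs ± 18 Hz for integer k ≥ 0.
k=0: 18 Hz.
k=1: 42 Hz, 78 Hz.
k=2: 102 Hz, 138 Hz.
k=3: 162 Hz, 198 Hz.
Within [78 Hz, 126 Hz]: 78 Hz, 102 Hz.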